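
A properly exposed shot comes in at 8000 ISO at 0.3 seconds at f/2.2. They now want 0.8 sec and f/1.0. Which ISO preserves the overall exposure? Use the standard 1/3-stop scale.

ISO 640

Shutter speed: 0.3 → 0.4 → 0.5 → 0.6 → 0.8 — 1 1/3 stops slower (brighter).
Aperture: f/2.2 → f/2 → f/1.8 → f/1.6 → f/1.4 → f/1.2 → f/1.1 → f/1.0 — 2 1/3 stops larger aperture (brighter).
Net change so far: 3 2/3 stops brighter. Offset with the ISO: 8000 → 6400 → 5000 → 4000 → 3200 → 2500 → 2000 → 1600 → 1250 → 1000 → 800 → 640.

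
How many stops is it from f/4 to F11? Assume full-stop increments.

3 stops

f/4 → f/5.6 → f/8 → f/11 — count the steps: 3 stops.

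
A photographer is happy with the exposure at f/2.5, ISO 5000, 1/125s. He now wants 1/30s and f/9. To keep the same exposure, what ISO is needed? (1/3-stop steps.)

ISO 16000

Shutter speed: 1/125 → 1/100 → 1/80 → 1/60 → 1/50 → 1/40 → 1/30 — 2 stops slower (brighter).
Aperture: f/2.5 → f/2.8 → f/3.2 → f/3.5 → f/4 → f/4.5 → f/5 → f/5.6 → f/6.3 → f/7.1 → f/8 → f/9 — 3 2/3 stops smaller aperture (darker).
Net change so far: 1 2/3 stops darker. Offset with the ISO: 5000 → 6400 → 8000 → 10000 → 12800 → 16000.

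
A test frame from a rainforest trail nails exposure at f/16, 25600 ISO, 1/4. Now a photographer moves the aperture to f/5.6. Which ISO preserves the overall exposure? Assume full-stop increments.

Aperture: f/16 → f/11 → f/8 → f/5.6 — 3 stops larger aperture (brighter).
Need 3 stops darker from the ISO: 25600 → 12800 → 6400 → 3200.

ISO 3200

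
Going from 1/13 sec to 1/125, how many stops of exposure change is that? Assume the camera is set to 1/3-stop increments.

1/13 → 1/15 → 1/20 → 1/25 → 1/30 → 1/40 → 1/50 → 1/60 → 1/80 → 1/100 → 1/125 — count the steps: 10 third-stops = 3 1/3 stops.

3 1/3 stops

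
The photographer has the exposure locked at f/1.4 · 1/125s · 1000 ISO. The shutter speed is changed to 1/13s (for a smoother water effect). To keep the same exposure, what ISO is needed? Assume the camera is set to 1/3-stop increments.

Shutter speed: 1/125 → 1/100 → 1/80 → 1/60 → 1/50 → 1/40 → 1/30 → 1/25 → 1/20 → 1/15 → 1/13 — 3 1/3 stops slower (brighter).
Need 3 1/3 stops darker from the ISO: 1000 → 800 → 640 → 500 → 400 → 320 → 250 → 200 → 160 → 125 → 100.

ISO 100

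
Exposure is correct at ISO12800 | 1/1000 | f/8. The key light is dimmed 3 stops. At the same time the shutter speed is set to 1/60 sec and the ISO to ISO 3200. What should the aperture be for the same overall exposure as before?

f/5.6

Scene light: 3 stops darker.
Shutter speed: 1/1000 → 1/500 → 1/250 → 1/125 → 1/60 — 4 stops longer (brighter).
ISO: 12800 → 6400 → 3200 — 2 stops dropped (darker).
Net so far: 1 stop darker. Aperture: f/8 → f/5.6.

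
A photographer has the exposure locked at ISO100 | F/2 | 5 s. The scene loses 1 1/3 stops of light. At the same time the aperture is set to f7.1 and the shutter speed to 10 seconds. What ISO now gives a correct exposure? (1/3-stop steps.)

Scene light: 1 1/3 stops darker.
Aperture: f/2 → f/2.2 → f/2.5 → f/2.8 → f/3.2 → f/3.5 → f/4 → f/4.5 → f/5 → f/5.6 → f/6.3 → f/7.1 — 3 2/3 stops smaller aperture (darker).
Shutter speed: 5 → 6 → 8 → 10 — 1 stop slower (brighter).
Net so far: 4 stops darker. ISO: 100 → 125 → 160 → 200 → 250 → 320 → 400 → 500 → 640 → 800 → 1000 → 1250 → 1600.

ISO 1600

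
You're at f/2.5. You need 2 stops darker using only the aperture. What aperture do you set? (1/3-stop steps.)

f/5

Aperture: f/2.5 → f/2.8 → f/3.2 → f/3.5 → f/4 → f/4.5 → f/5 — 2 stops stopped down (darker).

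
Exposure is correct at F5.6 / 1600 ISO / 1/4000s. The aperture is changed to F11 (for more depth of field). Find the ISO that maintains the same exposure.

ISO 6400

Aperture: f/5.6 → f/8 → f/11 — 2 stops narrower (darker).
Need 2 stops brighter from the ISO: 1600 → 3200 → 6400.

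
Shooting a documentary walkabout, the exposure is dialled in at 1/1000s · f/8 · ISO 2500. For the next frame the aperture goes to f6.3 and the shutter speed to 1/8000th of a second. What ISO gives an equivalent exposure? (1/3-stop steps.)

ISO 12800

Aperture: f/8 → f/7.1 → f/6.3 — 2/3 stop larger aperture (brighter).
Shutter speed: 1/1000 → 1/1250 → 1/1600 → 1/2000 → 1/2500 → 1/3200 → 1/4000 → 1/5000 → 1/6400 → 1/8000 — 3 stops faster (darker).
Net change so far: 2 1/3 stops darker. Offset with the ISO: 2500 → 3200 → 4000 → 5000 → 6400 → 8000 → 10000 → 12800.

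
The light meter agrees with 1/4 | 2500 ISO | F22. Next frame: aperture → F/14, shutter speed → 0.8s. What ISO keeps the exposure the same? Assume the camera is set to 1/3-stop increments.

Aperture: f/22 → f/20 → f/18 → f/16 → f/14 — 1 1/3 stops wider (brighter).
Shutter speed: 1/4 → 0.3 → 0.4 → 0.5 → 0.6 → 0.8 — 1 2/3 stops longer (brighter).
Net change so far: 3 stops brighter. Offset with the ISO: 2500 → 2000 → 1600 → 1250 → 1000 → 800 → 640 → 500 → 400 → 320.

ISO 320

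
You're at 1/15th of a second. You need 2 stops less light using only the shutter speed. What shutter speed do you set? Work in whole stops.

Shutter speed: 1/15 → 1/30 → 1/60 — 2 stops shorter (darker).

1/60s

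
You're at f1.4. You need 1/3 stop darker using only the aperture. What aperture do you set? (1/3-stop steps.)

Aperture: f/1.4 → f/1.6 — 1/3 stop narrower (darker).

f/1.6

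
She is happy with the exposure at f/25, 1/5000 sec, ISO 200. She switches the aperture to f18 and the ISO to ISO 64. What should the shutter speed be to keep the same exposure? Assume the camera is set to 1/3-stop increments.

1/3200s

Aperture: f/25 → f/22 → f/20 → f/18 — 1 stop larger aperture (brighter).
ISO: 200 → 160 → 125 → 100 → 80 → 64 — 1 2/3 stops lower (darker).
Net change so far: 2/3 stop darker. Offset with the shutter speed: 1/5000 → 1/4000 → 1/3200.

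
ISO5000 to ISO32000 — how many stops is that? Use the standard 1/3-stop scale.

2 2/3 stops

5000 → 6400 → 8000 → 10000 → 12800 → 16000 → 20000 → 25600 → 32000 — count the steps: 8 third-stops = 2 2/3 stops.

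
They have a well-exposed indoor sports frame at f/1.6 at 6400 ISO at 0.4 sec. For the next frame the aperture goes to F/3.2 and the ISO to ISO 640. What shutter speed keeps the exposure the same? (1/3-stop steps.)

15 s

Aperture: f/1.6 → f/1.8 → f/2 → f/2.2 → f/2.5 → f/2.8 → f/3.2 — 2 stops stopped down (darker).
ISO: 6400 → 5000 → 4000 → 3200 → 2500 → 2000 → 1600 → 1250 → 1000 → 800 → 640 — 3 1/3 stops lower (darker).
Net change so far: 5 1/3 stops darker. Offset with the shutter speed: 0.4 → 0.5 → 0.6 → 0.8 → 1 → 1.3 → 1.6 → 2 → 2.5 → 3.2 → 4 → 5 → 6 → 8 → 10 → 13 → 15.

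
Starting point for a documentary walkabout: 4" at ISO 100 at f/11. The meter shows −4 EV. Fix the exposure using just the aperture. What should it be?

f/2.8

Underexposed by 4 stops → need 4 stops brighter.
Aperture: f/11 → f/8 → f/5.6 → f/4 → f/2.8.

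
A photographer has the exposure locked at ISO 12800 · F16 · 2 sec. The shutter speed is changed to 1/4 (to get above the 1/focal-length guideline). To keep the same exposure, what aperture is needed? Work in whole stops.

f/5.6

Shutter speed: 2 → 1 → 1/2 → 1/4 — 3 stops shorter (darker).
Need 3 stops brighter from the aperture: f/16 → f/11 → f/8 → f/5.6.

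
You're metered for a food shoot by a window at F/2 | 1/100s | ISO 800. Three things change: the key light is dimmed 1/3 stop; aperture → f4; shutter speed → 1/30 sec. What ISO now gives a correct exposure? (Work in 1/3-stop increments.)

Scene light: 1/3 stop darker.
Aperture: f/2 → f/2.2 → f/2.5 → f/2.8 → f/3.2 → f/3.5 → f/4 — 2 stops stopped down (darker).
Shutter speed: 1/100 → 1/80 → 1/60 → 1/50 → 1/40 → 1/30 — 1 2/3 stops longer (brighter).
Net so far: 2/3 stop darker. ISO: 800 → 1000 → 1250.

ISO 1250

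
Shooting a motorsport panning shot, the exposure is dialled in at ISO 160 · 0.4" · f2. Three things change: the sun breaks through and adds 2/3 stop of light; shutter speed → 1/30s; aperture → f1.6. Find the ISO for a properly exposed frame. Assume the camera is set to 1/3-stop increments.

Scene light: 2/3 stop brighter.
Shutter speed: 0.4 → 0.3 → 1/4 → 1/5 → 1/6 → 1/8 → 1/10 → 1/13 → 1/15 → 1/20 → 1/25 → 1/30 — 3 2/3 stops faster (darker).
Aperture: f/2 → f/1.8 → f/1.6 — 2/3 stop larger aperture (brighter).
Net so far: 2 1/3 stops darker. ISO: 160 → 200 → 250 → 320 → 400 → 500 → 640 → 800.

ISO 800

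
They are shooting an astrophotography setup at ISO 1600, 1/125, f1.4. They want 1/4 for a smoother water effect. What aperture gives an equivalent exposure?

Shutter speed: 1/125 → 1/60 → 1/30 → 1/15 → 1/8 → 1/4 — 5 stops slower (brighter).
Need 5 stops darker from the aperture: f/1.4 → f/2 → f/2.8 → f/4 → f/5.6 → f/8.

f/8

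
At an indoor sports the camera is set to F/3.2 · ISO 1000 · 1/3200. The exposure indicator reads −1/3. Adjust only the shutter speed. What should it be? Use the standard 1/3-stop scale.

Underexposed by 1/3 stop → need 1/3 stop brighter.
Shutter speed: 1/3200 → 1/2500.

1/2500s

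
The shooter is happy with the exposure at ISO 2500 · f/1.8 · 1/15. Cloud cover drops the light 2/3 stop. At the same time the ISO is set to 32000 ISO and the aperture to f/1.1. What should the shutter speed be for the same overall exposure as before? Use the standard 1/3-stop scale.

Scene light: 2/3 stop darker.
ISO: 2500 → 3200 → 4000 → 5000 → 6400 → 8000 → 10000 → 12800 → 16000 → 20000 → 25600 → 32000 — 3 2/3 stops higher (brighter).
Aperture: f/1.8 → f/1.6 → f/1.4 → f/1.2 → f/1.1 — 1 1/3 stops larger aperture (brighter).
Net so far: 4 1/3 stops brighter. Shutter speed: 1/15 → 1/20 → 1/25 → 1/30 → 1/40 → 1/50 → 1/60 → 1/80 → 1/100 → 1/125 → 1/160 → 1/200 → 1/250 → 1/320.

1/320s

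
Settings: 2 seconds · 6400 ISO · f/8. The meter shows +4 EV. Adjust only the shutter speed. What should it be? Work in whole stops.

1/8s

Overexposed by 4 stops → need 4 stops darker.
Shutter speed: 2 → 1 → 1/2 → 1/4 → 1/8.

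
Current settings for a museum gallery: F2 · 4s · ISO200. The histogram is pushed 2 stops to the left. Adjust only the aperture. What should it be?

f/1.0

Underexposed by 2 stops → need 2 stops brighter.
Aperture: f/2 → f/1.4 → f/1.0.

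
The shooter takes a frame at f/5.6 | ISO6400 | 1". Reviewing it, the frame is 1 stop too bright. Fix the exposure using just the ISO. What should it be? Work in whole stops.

Overexposed by 1 stop → need 1 stop darker.
ISO: 6400 → 3200.

ISO 3200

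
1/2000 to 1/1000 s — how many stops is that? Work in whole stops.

1/2000 → 1/1000 — count the steps: 1 stop.

1 stop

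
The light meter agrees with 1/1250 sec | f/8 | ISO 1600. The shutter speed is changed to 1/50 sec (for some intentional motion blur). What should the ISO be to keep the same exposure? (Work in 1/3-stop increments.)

Shutter speed: 1/1250 → 1/1000 → 1/800 → 1/640 → 1/500 → 1/400 → 1/320 → 1/250 → 1/200 → 1/160 → 1/125 → 1/100 → 1/80 → 1/60 → 1/50 — 4 2/3 stops longer (brighter).
Need 4 2/3 stops darker from the ISO: 1600 → 1250 → 1000 → 800 → 640 → 500 → 400 → 320 → 250 → 200 → 160 → 125 → 100 → 80 → 64.

ISO 64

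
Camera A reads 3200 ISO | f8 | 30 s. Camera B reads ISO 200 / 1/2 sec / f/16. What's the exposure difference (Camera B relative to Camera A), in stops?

Aperture: f/8 → f/11 → f/16 — 2 stops narrower (darker).
Shutter speed: 30 → 15 → 8 → 4 → 2 → 1 → 1/2 — 6 stops faster (darker).
ISO: 3200 → 1600 → 800 → 400 → 200 — 4 stops dropped (darker).
Net: −2 −6 −4 = −12 stops.

12 stops darker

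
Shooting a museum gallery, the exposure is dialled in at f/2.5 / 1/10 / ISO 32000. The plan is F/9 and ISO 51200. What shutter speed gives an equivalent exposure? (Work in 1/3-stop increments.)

Aperture: f/2.5 → f/2.8 → f/3.2 → f/3.5 → f/4 → f/4.5 → f/5 → f/5.6 → f/6.3 → f/7.1 → f/8 → f/9 — 3 2/3 stops stopped down (darker).
ISO: 32000 → 40000 → 51200 — 2/3 stop higher (brighter).
Net change so far: 3 stops darker. Offset with the shutter speed: 1/10 → 1/8 → 1/6 → 1/5 → 1/4 → 0.3 → 0.4 → 0.5 → 0.6 → 0.8.

0.8 s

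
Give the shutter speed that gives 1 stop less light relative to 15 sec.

Shutter speed: 15 → 8 — 1 stop faster (darker).

8 s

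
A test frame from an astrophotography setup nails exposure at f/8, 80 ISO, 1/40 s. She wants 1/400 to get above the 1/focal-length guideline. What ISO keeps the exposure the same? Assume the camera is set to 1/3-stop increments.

ISO 800

Shutter speed: 1/40 → 1/50 → 1/60 → 1/80 → 1/100 → 1/125 → 1/160 → 1/200 → 1/250 → 1/320 → 1/400 — 3 1/3 stops faster (darker).
Need 3 1/3 stops brighter from the ISO: 80 → 100 → 125 → 160 → 200 → 250 → 320 → 400 → 500 → 640 → 800.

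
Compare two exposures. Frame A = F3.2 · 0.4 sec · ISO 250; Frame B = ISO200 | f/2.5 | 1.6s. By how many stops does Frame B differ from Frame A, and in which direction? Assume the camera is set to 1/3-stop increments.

Aperture: f/3.2 → f/2.8 → f/2.5 — 2/3 stop larger aperture (brighter).
Shutter speed: 0.4 → 0.5 → 0.6 → 0.8 → 1 → 1.3 → 1.6 — 2 stops longer (brighter).
ISO: 250 → 200 — 1/3 stop lower (darker).
Net: +2/3 +2 −1/3 = +2 1/3 stops.

2 1/3 stops brighter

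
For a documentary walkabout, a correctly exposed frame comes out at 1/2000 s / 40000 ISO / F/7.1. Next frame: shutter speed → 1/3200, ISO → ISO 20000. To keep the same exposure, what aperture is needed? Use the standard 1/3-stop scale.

Shutter speed: 1/2000 → 1/2500 → 1/3200 — 2/3 stop faster (darker).
ISO: 40000 → 32000 → 25600 → 20000 — 1 stop dropped (darker).
Net change so far: 1 2/3 stops darker. Offset with the aperture: f/7.1 → f/6.3 → f/5.6 → f/5 → f/4.5 → f/4.

f/4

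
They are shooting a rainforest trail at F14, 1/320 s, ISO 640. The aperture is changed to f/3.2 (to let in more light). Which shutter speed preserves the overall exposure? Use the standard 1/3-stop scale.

1/6400s

Aperture: f/14 → f/13 → f/11 → f/10 → f/9 → f/8 → f/7.1 → f/6.3 → f/5.6 → f/5 → f/4.5 → f/4 → f/3.5 → f/3.2 — 4 1/3 stops opened up (brighter).
Need 4 1/3 stops darker from the shutter speed: 1/320 → 1/400 → 1/500 → 1/640 → 1/800 → 1/1000 → 1/1250 → 1/1600 → 1/2000 → 1/2500 → 1/3200 → 1/4000 → 1/5000 → 1/6400.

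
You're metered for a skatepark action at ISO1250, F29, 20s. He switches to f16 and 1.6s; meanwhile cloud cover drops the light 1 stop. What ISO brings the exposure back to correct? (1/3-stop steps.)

Scene light: 1 stop darker.
Aperture: f/29 → f/25 → f/22 → f/20 → f/18 → f/16 — 1 2/3 stops opened up (brighter).
Shutter speed: 20 → 15 → 13 → 10 → 8 → 6 → 5 → 4 → 3.2 → 2.5 → 2 → 1.6 — 3 2/3 stops faster (darker).
Net so far: 3 stops darker. ISO: 1250 → 1600 → 2000 → 2500 → 3200 → 4000 → 5000 → 6400 → 8000 → 10000.

ISO 10000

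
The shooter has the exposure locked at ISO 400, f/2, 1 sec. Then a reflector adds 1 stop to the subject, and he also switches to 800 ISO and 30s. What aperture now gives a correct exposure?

f/22

Scene light: 1 stop brighter.
ISO: 400 → 800 — 1 stop higher (brighter).
Shutter speed: 1 → 2 → 4 → 8 → 15 → 30 — 5 stops longer (brighter).
Net so far: 7 stops brighter. Aperture: f/2 → f/2.8 → f/4 → f/5.6 → f/8 → f/11 → f/16 → f/22.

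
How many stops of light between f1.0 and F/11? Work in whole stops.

f/1.0 → f/1.4 → f/2 → f/2.8 → f/4 → f/5.6 → f/8 → f/11 — count the steps: 7 stops.

7 stops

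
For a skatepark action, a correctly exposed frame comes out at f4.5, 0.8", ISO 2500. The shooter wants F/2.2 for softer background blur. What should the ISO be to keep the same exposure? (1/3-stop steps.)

Aperture: f/4.5 → f/4 → f/3.5 → f/3.2 → f/2.8 → f/2.5 → f/2.2 — 2 stops wider (brighter).
Need 2 stops darker from the ISO: 2500 → 2000 → 1600 → 1250 → 1000 → 800 → 640.

ISO 640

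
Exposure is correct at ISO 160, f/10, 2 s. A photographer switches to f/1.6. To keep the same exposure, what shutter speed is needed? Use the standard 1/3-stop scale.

Aperture: f/10 → f/9 → f/8 → f/7.1 → f/6.3 → f/5.6 → f/5 → f/4.5 → f/4 → f/3.5 → f/3.2 → f/2.8 → f/2.5 → f/2.2 → f/2 → f/1.8 → f/1.6 — 5 1/3 stops larger aperture (brighter).
Need 5 1/3 stops darker from the shutter speed: 2 → 1.6 → 1.3 → 1 → 0.8 → 0.6 → 0.5 → 0.4 → 0.3 → 1/4 → 1/5 → 1/6 → 1/8 → 1/10 → 1/13 → 1/15 → 1/20.

1/20s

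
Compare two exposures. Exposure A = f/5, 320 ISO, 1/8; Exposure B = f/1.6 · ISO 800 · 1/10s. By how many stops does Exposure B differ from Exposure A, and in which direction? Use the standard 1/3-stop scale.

4 1/3 stops brighter

Aperture: f/5 → f/4.5 → f/4 → f/3.5 → f/3.2 → f/2.8 → f/2.5 → f/2.2 → f/2 → f/1.8 → f/1.6 — 3 1/3 stops larger aperture (brighter).
Shutter speed: 1/8 → 1/10 — 1/3 stop faster (darker).
ISO: 320 → 400 → 500 → 640 → 800 — 1 1/3 stops higher (brighter).
Net: +3 1/3 −1/3 +1 1/3 = +4 1/3 stops.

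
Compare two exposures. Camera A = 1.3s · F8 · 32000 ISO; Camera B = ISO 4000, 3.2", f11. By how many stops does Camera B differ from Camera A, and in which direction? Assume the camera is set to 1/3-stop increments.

Aperture: f/8 → f/9 → f/10 → f/11 — 1 stop narrower (darker).
Shutter speed: 1.3 → 1.6 → 2 → 2.5 → 3.2 — 1 1/3 stops longer (brighter).
ISO: 32000 → 25600 → 20000 → 16000 → 12800 → 10000 → 8000 → 6400 → 5000 → 4000 — 3 stops dropped (darker).
Net: −1 +1 1/3 −3 = −2 2/3 stops.

2 2/3 stops darker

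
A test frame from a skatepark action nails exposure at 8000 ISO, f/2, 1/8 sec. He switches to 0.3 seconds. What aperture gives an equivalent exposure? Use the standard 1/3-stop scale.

f/3.2

Shutter speed: 1/8 → 1/6 → 1/5 → 1/4 → 0.3 — 1 1/3 stops longer (brighter).
Need 1 1/3 stops darker from the aperture: f/2 → f/2.2 → f/2.5 → f/2.8 → f/3.2.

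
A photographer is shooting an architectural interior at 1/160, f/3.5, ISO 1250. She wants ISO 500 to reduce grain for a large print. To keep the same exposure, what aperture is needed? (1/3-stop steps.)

f/2.2

ISO: 1250 → 1000 → 800 → 640 → 500 — 1 1/3 stops lower (darker).
Need 1 1/3 stops brighter from the aperture: f/3.5 → f/3.2 → f/2.8 → f/2.5 → f/2.2.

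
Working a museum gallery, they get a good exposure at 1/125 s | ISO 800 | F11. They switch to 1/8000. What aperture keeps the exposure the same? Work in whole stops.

f/1.4

Shutter speed: 1/125 → 1/250 → 1/500 → 1/1000 → 1/2000 → 1/4000 → 1/8000 — 6 stops shorter (darker).
Need 6 stops brighter from the aperture: f/11 → f/8 → f/5.6 → f/4 → f/2.8 → f/2 → f/1.4.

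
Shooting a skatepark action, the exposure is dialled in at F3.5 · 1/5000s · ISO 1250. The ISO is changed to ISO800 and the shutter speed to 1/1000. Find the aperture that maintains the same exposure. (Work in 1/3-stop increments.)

ISO: 1250 → 1000 → 800 — 2/3 stop dropped (darker).
Shutter speed: 1/5000 → 1/4000 → 1/3200 → 1/2500 → 1/2000 → 1/1600 → 1/1250 → 1/1000 — 2 1/3 stops slower (brighter).
Net change so far: 1 2/3 stops brighter. Offset with the aperture: f/3.5 → f/4 → f/4.5 → f/5 → f/5.6 → f/6.3.

f/6.3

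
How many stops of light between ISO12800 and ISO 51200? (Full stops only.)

12800 → 25600 → 51200 — count the steps: 2 stops.

2 stops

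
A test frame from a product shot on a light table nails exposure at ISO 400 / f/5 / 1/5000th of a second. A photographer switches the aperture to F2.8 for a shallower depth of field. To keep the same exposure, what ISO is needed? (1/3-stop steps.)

ISO 125

Aperture: f/5 → f/4.5 → f/4 → f/3.5 → f/3.2 → f/2.8 — 1 2/3 stops wider (brighter).
Need 1 2/3 stops darker from the ISO: 400 → 320 → 250 → 200 → 160 → 125.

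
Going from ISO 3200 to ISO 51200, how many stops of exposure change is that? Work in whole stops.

4 stops

3200 → 6400 → 12800 → 25600 → 51200 — count the steps: 4 stops.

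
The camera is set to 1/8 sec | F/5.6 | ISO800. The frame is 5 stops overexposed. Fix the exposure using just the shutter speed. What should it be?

Overexposed by 5 stops → need 5 stops darker.
Shutter speed: 1/8 → 1/15 → 1/30 → 1/60 → 1/125 → 1/250.

1/250s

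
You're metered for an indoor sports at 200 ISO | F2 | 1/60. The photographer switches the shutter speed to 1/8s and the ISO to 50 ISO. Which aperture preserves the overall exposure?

Shutter speed: 1/60 → 1/30 → 1/15 → 1/8 — 3 stops slower (brighter).
ISO: 200 → 100 → 50 — 2 stops lower (darker).
Net change so far: 1 stop brighter. Offset with the aperture: f/2 → f/2.8.

f/2.8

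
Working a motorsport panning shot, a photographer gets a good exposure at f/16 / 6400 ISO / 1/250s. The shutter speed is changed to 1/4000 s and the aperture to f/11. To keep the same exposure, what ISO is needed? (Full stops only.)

ISO 51200

Shutter speed: 1/250 → 1/500 → 1/1000 → 1/2000 → 1/4000 — 4 stops shorter (darker).
Aperture: f/16 → f/11 — 1 stop opened up (brighter).
Net change so far: 3 stops darker. Offset with the ISO: 6400 → 12800 → 25600 → 51200.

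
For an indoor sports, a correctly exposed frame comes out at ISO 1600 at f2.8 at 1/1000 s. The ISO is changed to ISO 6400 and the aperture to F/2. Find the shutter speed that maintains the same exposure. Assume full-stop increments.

ISO: 1600 → 3200 → 6400 — 2 stops higher (brighter).
Aperture: f/2.8 → f/2 — 1 stop opened up (brighter).
Net change so far: 3 stops brighter. Offset with the shutter speed: 1/1000 → 1/2000 → 1/4000 → 1/8000.

1/8000s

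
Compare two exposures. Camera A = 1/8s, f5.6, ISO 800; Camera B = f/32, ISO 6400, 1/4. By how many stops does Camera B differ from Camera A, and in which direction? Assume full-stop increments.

Aperture: f/5.6 → f/8 → f/11 → f/16 → f/22 → f/32 — 5 stops stopped down (darker).
Shutter speed: 1/8 → 1/4 — 1 stop slower (brighter).
ISO: 800 → 1600 → 3200 → 6400 — 3 stops higher (brighter).
Net: −5 +1 +3 = −1 stop.

1 stop darker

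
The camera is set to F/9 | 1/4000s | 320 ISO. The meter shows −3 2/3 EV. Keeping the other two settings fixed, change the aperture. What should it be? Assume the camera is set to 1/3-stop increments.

Underexposed by 3 2/3 stops → need 3 2/3 stops brighter.
Aperture: f/9 → f/8 → f/7.1 → f/6.3 → f/5.6 → f/5 → f/4.5 → f/4 → f/3.5 → f/3.2 → f/2.8 → f/2.5.

f/2.5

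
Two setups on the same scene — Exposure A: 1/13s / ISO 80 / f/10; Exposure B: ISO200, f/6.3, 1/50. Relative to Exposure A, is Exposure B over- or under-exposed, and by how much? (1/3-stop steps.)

2/3 stop brighter

Aperture: f/10 → f/9 → f/8 → f/7.1 → f/6.3 — 1 1/3 stops wider (brighter).
Shutter speed: 1/13 → 1/15 → 1/20 → 1/25 → 1/30 → 1/40 → 1/50 — 2 stops shorter (darker).
ISO: 80 → 100 → 125 → 160 → 200 — 1 1/3 stops higher (brighter).
Net: +1 1/3 −2 +1 1/3 = +2/3 stops.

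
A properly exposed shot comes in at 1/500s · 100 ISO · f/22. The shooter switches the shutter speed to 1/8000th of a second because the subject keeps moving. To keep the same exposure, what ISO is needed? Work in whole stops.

Shutter speed: 1/500 → 1/1000 → 1/2000 → 1/4000 → 1/8000 — 4 stops shorter (darker).
Need 4 stops brighter from the ISO: 100 → 200 → 400 → 800 → 1600.

ISO 1600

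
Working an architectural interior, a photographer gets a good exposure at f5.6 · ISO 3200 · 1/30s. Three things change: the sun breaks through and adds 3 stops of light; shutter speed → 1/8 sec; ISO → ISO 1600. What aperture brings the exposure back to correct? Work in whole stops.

f/22

Scene light: 3 stops brighter.
Shutter speed: 1/30 → 1/15 → 1/8 — 2 stops longer (brighter).
ISO: 3200 → 1600 — 1 stop dropped (darker).
Net so far: 4 stops brighter. Aperture: f/5.6 → f/8 → f/11 → f/16 → f/22.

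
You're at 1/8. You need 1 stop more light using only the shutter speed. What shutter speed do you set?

Shutter speed: 1/8 → 1/4 — 1 stop longer (brighter).

1/4s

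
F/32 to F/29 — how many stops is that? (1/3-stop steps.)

1/3 stop

f/32 → f/29 — count the steps: 1 third-stops = 1/3 stop.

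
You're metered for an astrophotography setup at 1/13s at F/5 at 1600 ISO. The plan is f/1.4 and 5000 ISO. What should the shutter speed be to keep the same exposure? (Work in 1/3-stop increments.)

1/500s

Aperture: f/5 → f/4.5 → f/4 → f/3.5 → f/3.2 → f/2.8 → f/2.5 → f/2.2 → f/2 → f/1.8 → f/1.6 → f/1.4 — 3 2/3 stops opened up (brighter).
ISO: 1600 → 2000 → 2500 → 3200 → 4000 → 5000 — 1 2/3 stops higher (brighter).
Net change so far: 5 1/3 stops brighter. Offset with the shutter speed: 1/13 → 1/15 → 1/20 → 1/25 → 1/30 → 1/40 → 1/50 → 1/60 → 1/80 → 1/100 → 1/125 → 1/160 → 1/200 → 1/250 → 1/320 → 1/400 → 1/500.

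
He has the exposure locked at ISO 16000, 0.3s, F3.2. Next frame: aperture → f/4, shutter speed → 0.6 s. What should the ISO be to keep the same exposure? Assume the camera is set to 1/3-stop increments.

ISO 12800

Aperture: f/3.2 → f/3.5 → f/4 — 2/3 stop smaller aperture (darker).
Shutter speed: 0.3 → 0.4 → 0.5 → 0.6 — 1 stop longer (brighter).
Net change so far: 1/3 stop brighter. Offset with the ISO: 16000 → 12800.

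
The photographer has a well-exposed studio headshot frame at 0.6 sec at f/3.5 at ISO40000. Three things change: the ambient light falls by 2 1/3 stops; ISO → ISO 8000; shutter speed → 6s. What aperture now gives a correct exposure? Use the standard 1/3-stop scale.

f/2.2

Scene light: 2 1/3 stops darker.
ISO: 40000 → 32000 → 25600 → 20000 → 16000 → 12800 → 10000 → 8000 — 2 1/3 stops lower (darker).
Shutter speed: 0.6 → 0.8 → 1 → 1.3 → 1.6 → 2 → 2.5 → 3.2 → 4 → 5 → 6 — 3 1/3 stops longer (brighter).
Net so far: 1 1/3 stops darker. Aperture: f/3.5 → f/3.2 → f/2.8 → f/2.5 → f/2.2.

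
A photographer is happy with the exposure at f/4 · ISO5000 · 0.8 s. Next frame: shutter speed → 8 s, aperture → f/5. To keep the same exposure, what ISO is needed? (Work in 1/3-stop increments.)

Shutter speed: 0.8 → 1 → 1.3 → 1.6 → 2 → 2.5 → 3.2 → 4 → 5 → 6 → 8 — 3 1/3 stops longer (brighter).
Aperture: f/4 → f/4.5 → f/5 — 2/3 stop narrower (darker).
Net change so far: 2 2/3 stops brighter. Offset with the ISO: 5000 → 4000 → 3200 → 2500 → 2000 → 1600 → 1250 → 1000 → 800.

ISO 800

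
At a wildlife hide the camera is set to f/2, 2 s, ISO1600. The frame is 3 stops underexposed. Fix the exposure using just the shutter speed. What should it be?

15 s

Underexposed by 3 stops → need 3 stops brighter.
Shutter speed: 2 → 4 → 8 → 15.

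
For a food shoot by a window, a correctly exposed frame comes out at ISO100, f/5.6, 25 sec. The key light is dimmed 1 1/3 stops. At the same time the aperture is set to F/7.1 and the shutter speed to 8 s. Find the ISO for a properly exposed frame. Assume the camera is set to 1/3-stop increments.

Scene light: 1 1/3 stops darker.
Aperture: f/5.6 → f/6.3 → f/7.1 — 2/3 stop smaller aperture (darker).
Shutter speed: 25 → 20 → 15 → 13 → 10 → 8 — 1 2/3 stops shorter (darker).
Net so far: 3 2/3 stops darker. ISO: 100 → 125 → 160 → 200 → 250 → 320 → 400 → 500 → 640 → 800 → 1000 → 1250.

ISO 1250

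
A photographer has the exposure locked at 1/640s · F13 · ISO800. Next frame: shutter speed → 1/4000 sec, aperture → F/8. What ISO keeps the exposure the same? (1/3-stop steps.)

ISO 2000

Shutter speed: 1/640 → 1/800 → 1/1000 → 1/1250 → 1/1600 → 1/2000 → 1/2500 → 1/3200 → 1/4000 — 2 2/3 stops faster (darker).
Aperture: f/13 → f/11 → f/10 → f/9 → f/8 — 1 1/3 stops wider (brighter).
Net change so far: 1 1/3 stops darker. Offset with the ISO: 800 → 1000 → 1250 → 1600 → 2000.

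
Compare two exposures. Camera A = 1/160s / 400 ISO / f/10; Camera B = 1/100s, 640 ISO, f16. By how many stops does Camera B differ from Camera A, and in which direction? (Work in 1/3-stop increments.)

same exposure (0 stops)

Aperture: f/10 → f/11 → f/13 → f/14 → f/16 — 1 1/3 stops narrower (darker).
Shutter speed: 1/160 → 1/125 → 1/100 — 2/3 stop longer (brighter).
ISO: 400 → 500 → 640 — 2/3 stop higher (brighter).
Net: −1 1/3 +2/3 +2/3 = 0 stops.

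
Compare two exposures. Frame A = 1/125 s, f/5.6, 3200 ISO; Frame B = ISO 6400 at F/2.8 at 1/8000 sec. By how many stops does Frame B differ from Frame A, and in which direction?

3 stops darker

Aperture: f/5.6 → f/4 → f/2.8 — 2 stops larger aperture (brighter).
Shutter speed: 1/125 → 1/250 → 1/500 → 1/1000 → 1/2000 → 1/4000 → 1/8000 — 6 stops faster (darker).
ISO: 3200 → 6400 — 1 stop higher (brighter).
Net: +2 −6 +1 = −3 stops.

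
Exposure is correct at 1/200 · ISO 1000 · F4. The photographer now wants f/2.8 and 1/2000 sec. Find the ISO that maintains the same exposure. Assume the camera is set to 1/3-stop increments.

Aperture: f/4 → f/3.5 → f/3.2 → f/2.8 — 1 stop opened up (brighter).
Shutter speed: 1/200 → 1/250 → 1/320 → 1/400 → 1/500 → 1/640 → 1/800 → 1/1000 → 1/1250 → 1/1600 → 1/2000 — 3 1/3 stops shorter (darker).
Net change so far: 2 1/3 stops darker. Offset with the ISO: 1000 → 1250 → 1600 → 2000 → 2500 → 3200 → 4000 → 5000.

ISO 5000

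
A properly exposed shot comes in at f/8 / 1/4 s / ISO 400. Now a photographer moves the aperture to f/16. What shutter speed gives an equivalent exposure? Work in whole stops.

1 s

Aperture: f/8 → f/11 → f/16 — 2 stops stopped down (darker).
Need 2 stops brighter from the shutter speed: 1/4 → 1/2 → 1.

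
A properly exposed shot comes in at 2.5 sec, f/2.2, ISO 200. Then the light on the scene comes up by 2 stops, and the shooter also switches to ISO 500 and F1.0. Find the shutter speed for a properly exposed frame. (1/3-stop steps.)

Scene light: 2 stops brighter.
ISO: 200 → 250 → 320 → 400 → 500 — 1 1/3 stops raised (brighter).
Aperture: f/2.2 → f/2 → f/1.8 → f/1.6 → f/1.4 → f/1.2 → f/1.1 → f/1.0 — 2 1/3 stops opened up (brighter).
Net so far: 5 2/3 stops brighter. Shutter speed: 2.5 → 2 → 1.6 → 1.3 → 1 → 0.8 → 0.6 → 0.5 → 0.4 → 0.3 → 1/4 → 1/5 → 1/6 → 1/8 → 1/10 → 1/13 → 1/15 → 1/20.

1/20s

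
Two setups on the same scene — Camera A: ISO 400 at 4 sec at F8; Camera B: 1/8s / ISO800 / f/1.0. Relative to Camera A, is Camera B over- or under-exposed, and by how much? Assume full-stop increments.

2 stops brighter

Aperture: f/8 → f/5.6 → f/4 → f/2.8 → f/2 → f/1.4 → f/1.0 — 6 stops larger aperture (brighter).
Shutter speed: 4 → 2 → 1 → 1/2 → 1/4 → 1/8 — 5 stops shorter (darker).
ISO: 400 → 800 — 1 stop higher (brighter).
Net: +6 −5 +1 = +2 stops.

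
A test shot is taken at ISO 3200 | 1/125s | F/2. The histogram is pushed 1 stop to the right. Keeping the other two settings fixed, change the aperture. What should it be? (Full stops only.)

f/2.8

Overexposed by 1 stop → need 1 stop darker.
Aperture: f/2 → f/2.8.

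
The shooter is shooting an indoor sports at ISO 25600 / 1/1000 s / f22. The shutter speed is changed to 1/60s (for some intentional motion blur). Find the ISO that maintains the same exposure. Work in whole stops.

Shutter speed: 1/1000 → 1/500 → 1/250 → 1/125 → 1/60 — 4 stops slower (brighter).
Need 4 stops darker from the ISO: 25600 → 12800 → 6400 → 3200 → 1600.

ISO 1600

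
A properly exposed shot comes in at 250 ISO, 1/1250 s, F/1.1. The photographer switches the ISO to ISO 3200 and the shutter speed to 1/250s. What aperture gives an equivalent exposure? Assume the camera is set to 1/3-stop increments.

ISO: 250 → 320 → 400 → 500 → 640 → 800 → 1000 → 1250 → 1600 → 2000 → 2500 → 3200 — 3 2/3 stops raised (brighter).
Shutter speed: 1/1250 → 1/1000 → 1/800 → 1/640 → 1/500 → 1/400 → 1/320 → 1/250 — 2 1/3 stops slower (brighter).
Net change so far: 6 stops brighter. Offset with the aperture: f/1.1 → f/1.2 → f/1.4 → f/1.6 → f/1.8 → f/2 → f/2.2 → f/2.5 → f/2.8 → f/3.2 → f/3.5 → f/4 → f/4.5 → f/5 → f/5.6 → f/6.3 → f/7.1 → f/8 → f/9.

f/9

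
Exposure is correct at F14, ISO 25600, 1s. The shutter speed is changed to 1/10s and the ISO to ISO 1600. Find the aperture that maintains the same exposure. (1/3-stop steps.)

f/1.1

Shutter speed: 1 → 0.8 → 0.6 → 0.5 → 0.4 → 0.3 → 1/4 → 1/5 → 1/6 → 1/8 → 1/10 — 3 1/3 stops shorter (darker).
ISO: 25600 → 20000 → 16000 → 12800 → 10000 → 8000 → 6400 → 5000 → 4000 → 3200 → 2500 → 2000 → 1600 — 4 stops dropped (darker).
Net change so far: 7 1/3 stops darker. Offset with the aperture: f/14 → f/13 → f/11 → f/10 → f/9 → f/8 → f/7.1 → f/6.3 → f/5.6 → f/5 → f/4.5 → f/4 → f/3.5 → f/3.2 → f/2.8 → f/2.5 → f/2.2 → f/2 → f/1.8 → f/1.6 → f/1.4 → f/1.2 → f/1.1.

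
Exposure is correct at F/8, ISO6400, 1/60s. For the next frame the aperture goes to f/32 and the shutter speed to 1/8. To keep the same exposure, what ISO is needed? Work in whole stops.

ISO 12800

Aperture: f/8 → f/11 → f/16 → f/22 → f/32 — 4 stops stopped down (darker).
Shutter speed: 1/60 → 1/30 → 1/15 → 1/8 — 3 stops slower (brighter).
Net change so far: 1 stop darker. Offset with the ISO: 6400 → 12800.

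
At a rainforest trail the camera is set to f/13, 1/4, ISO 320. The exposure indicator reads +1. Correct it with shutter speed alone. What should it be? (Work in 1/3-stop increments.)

1/8s

Overexposed by 1 stop → need 1 stop darker.
Shutter speed: 1/4 → 1/5 → 1/6 → 1/8.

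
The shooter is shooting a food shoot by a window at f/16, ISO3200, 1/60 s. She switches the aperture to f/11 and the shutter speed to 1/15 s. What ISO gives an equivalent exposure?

ISO 400

Aperture: f/16 → f/11 — 1 stop wider (brighter).
Shutter speed: 1/60 → 1/30 → 1/15 — 2 stops slower (brighter).
Net change so far: 3 stops brighter. Offset with the ISO: 3200 → 1600 → 800 → 400.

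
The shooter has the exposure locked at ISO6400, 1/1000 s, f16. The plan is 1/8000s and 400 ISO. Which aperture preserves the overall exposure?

f/1.4

Shutter speed: 1/1000 → 1/2000 → 1/4000 → 1/8000 — 3 stops faster (darker).
ISO: 6400 → 3200 → 1600 → 800 → 400 — 4 stops lower (darker).
Net change so far: 7 stops darker. Offset with the aperture: f/16 → f/11 → f/8 → f/5.6 → f/4 → f/2.8 → f/2 → f/1.4.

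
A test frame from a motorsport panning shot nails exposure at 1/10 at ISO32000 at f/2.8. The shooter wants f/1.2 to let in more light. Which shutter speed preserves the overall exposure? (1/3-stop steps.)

1/50s

Aperture: f/2.8 → f/2.5 → f/2.2 → f/2 → f/1.8 → f/1.6 → f/1.4 → f/1.2 — 2 1/3 stops larger aperture (brighter).
Need 2 1/3 stops darker from the shutter speed: 1/10 → 1/13 → 1/15 → 1/20 → 1/25 → 1/30 → 1/40 → 1/50.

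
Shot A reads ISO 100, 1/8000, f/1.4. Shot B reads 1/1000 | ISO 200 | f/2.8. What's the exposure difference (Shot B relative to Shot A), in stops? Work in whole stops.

Aperture: f/1.4 → f/2 → f/2.8 — 2 stops narrower (darker).
Shutter speed: 1/8000 → 1/4000 → 1/2000 → 1/1000 — 3 stops slower (brighter).
ISO: 100 → 200 — 1 stop higher (brighter).
Net: −2 +3 +1 = +2 stops.

2 stops brighter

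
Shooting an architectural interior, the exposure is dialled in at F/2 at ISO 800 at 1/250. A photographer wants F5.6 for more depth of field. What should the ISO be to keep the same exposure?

ISO 6400

Aperture: f/2 → f/2.8 → f/4 → f/5.6 — 3 stops smaller aperture (darker).
Need 3 stops brighter from the ISO: 800 → 1600 → 3200 → 6400.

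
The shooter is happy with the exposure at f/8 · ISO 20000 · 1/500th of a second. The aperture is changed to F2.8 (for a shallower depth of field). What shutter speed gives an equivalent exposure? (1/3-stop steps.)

Aperture: f/8 → f/7.1 → f/6.3 → f/5.6 → f/5 → f/4.5 → f/4 → f/3.5 → f/3.2 → f/2.8 — 3 stops opened up (brighter).
Need 3 stops darker from the shutter speed: 1/500 → 1/640 → 1/800 → 1/1000 → 1/1250 → 1/1600 → 1/2000 → 1/2500 → 1/3200 → 1/4000.

1/4000s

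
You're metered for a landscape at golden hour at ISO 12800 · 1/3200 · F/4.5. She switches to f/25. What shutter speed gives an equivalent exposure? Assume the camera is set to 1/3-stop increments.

1/100s

Aperture: f/4.5 → f/5 → f/5.6 → f/6.3 → f/7.1 → f/8 → f/9 → f/10 → f/11 → f/13 → f/14 → f/16 → f/18 → f/20 → f/22 → f/25 — 5 stops stopped down (darker).
Need 5 stops brighter from the shutter speed: 1/3200 → 1/2500 → 1/2000 → 1/1600 → 1/1250 → 1/1000 → 1/800 → 1/640 → 1/500 → 1/400 → 1/320 → 1/250 → 1/200 → 1/160 → 1/125 → 1/100.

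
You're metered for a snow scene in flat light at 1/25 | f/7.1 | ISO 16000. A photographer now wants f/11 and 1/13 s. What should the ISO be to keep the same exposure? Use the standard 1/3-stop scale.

Aperture: f/7.1 → f/8 → f/9 → f/10 → f/11 — 1 1/3 stops smaller aperture (darker).
Shutter speed: 1/25 → 1/20 → 1/15 → 1/13 — 1 stop slower (brighter).
Net change so far: 1/3 stop darker. Offset with the ISO: 16000 → 20000.

ISO 20000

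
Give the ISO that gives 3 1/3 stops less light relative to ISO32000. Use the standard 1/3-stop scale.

ISO: 32000 → 25600 → 20000 → 16000 → 12800 → 10000 → 8000 → 6400 → 5000 → 4000 → 3200 — 3 1/3 stops lower (darker).

ISO 3200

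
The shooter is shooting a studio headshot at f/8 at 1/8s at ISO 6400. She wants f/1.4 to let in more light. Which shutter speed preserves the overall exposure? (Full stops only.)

1/250s

Aperture: f/8 → f/5.6 → f/4 → f/2.8 → f/2 → f/1.4 — 5 stops opened up (brighter).
Need 5 stops darker from the shutter speed: 1/8 → 1/15 → 1/30 → 1/60 → 1/125 → 1/250.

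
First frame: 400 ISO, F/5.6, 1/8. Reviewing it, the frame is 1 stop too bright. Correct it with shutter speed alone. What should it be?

1/15s

Overexposed by 1 stop → need 1 stop darker.
Shutter speed: 1/8 → 1/15.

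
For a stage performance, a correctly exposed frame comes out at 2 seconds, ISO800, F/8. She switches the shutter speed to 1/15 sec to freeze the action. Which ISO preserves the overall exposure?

ISO 25600

Shutter speed: 2 → 1 → 1/2 → 1/4 → 1/8 → 1/15 — 5 stops shorter (darker).
Need 5 stops brighter from the ISO: 800 → 1600 → 3200 → 6400 → 12800 → 25600.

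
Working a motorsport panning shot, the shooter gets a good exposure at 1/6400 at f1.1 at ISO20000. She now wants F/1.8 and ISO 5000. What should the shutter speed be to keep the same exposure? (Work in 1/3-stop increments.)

1/640s

Aperture: f/1.1 → f/1.2 → f/1.4 → f/1.6 → f/1.8 — 1 1/3 stops narrower (darker).
ISO: 20000 → 16000 → 12800 → 10000 → 8000 → 6400 → 5000 — 2 stops lower (darker).
Net change so far: 3 1/3 stops darker. Offset with the shutter speed: 1/6400 → 1/5000 → 1/4000 → 1/3200 → 1/2500 → 1/2000 → 1/1600 → 1/1250 → 1/1000 → 1/800 → 1/640.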